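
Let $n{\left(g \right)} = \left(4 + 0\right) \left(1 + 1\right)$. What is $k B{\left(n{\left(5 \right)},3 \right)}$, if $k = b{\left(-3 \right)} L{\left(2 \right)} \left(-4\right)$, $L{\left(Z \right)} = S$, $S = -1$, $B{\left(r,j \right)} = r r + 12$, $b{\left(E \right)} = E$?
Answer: $-912$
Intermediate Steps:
$n{\left(g \right)} = 8$ ($n{\left(g \right)} = 4 \cdot 2 = 8$)
$B{\left(r,j \right)} = 12 + r^{2}$ ($B{\left(r,j \right)} = r^{2} + 12 = 12 + r^{2}$)
$L{\left(Z \right)} = -1$
$k = -12$ ($k = \left(-3\right) \left(-1\right) \left(-4\right) = 3 \left(-4\right) = -12$)
$k B{\left(n{\left(5 \right)},3 \right)} = - 12 \left(12 + 8^{2}\right) = - 12 \left(12 + 64\right) = \left(-12\right) 76 = -912$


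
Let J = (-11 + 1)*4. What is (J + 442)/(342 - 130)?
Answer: 201/106 ≈ 1.8962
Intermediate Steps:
J = -40 (J = -10*4 = -40)
(J + 442)/(342 - 130) = (-40 + 442)/(342 - 130) = 402/212 = 402*(1/212) = 201/106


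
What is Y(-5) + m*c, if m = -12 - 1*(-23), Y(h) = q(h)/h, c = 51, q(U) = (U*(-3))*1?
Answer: 558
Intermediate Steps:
q(U) = -3*U (q(U) = -3*U*1 = -3*U)
Y(h) = -3 (Y(h) = (-3*h)/h = -3)
m = 11 (m = -12 + 23 = 11)
Y(-5) + m*c = -3 + 11*51 = -3 + 561 = 558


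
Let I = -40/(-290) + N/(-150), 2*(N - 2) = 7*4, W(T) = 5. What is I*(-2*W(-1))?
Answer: -136/435 ≈ -0.31264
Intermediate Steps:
N = 16 (N = 2 + (7*4)/2 = 2 + (1/2)*28 = 2 + 14 = 16)
I = 68/2175 (I = -40/(-290) + 16/(-150) = -40*(-1/290) + 16*(-1/150) = 4/29 - 8/75 = 68/2175 ≈ 0.031264)
I*(-2*W(-1)) = 68*(-2*5)/2175 = (68/2175)*(-10) = -136/435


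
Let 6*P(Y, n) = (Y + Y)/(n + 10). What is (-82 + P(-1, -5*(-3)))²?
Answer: 37834801/5625 ≈ 6726.2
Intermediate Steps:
P(Y, n) = Y/(3*(10 + n)) (P(Y, n) = ((Y + Y)/(n + 10))/6 = ((2*Y)/(10 + n))/6 = (2*Y/(10 + n))/6 = Y/(3*(10 + n)))
(-82 + P(-1, -5*(-3)))² = (-82 + (⅓)*(-1)/(10 - 5*(-3)))² = (-82 + (⅓)*(-1)/(10 + 15))² = (-82 + (⅓)*(-1)/25)² = (-82 + (⅓)*(-1)*(1/25))² = (-82 - 1/75)² = (-6151/75)² = 37834801/5625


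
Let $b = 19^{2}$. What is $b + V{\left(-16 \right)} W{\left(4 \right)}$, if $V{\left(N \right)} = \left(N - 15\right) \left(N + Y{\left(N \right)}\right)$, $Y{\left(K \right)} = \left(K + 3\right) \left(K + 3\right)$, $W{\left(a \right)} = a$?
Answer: $-18611$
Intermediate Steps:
$Y{\left(K \right)} = \left(3 + K\right)^{2}$ ($Y{\left(K \right)} = \left(3 + K\right) \left(3 + K\right) = \left(3 + K\right)^{2}$)
$b = 361$
$V{\left(N \right)} = \left(-15 + N\right) \left(N + \left(3 + N\right)^{2}\right)$ ($V{\left(N \right)} = \left(N - 15\right) \left(N + \left(3 + N\right)^{2}\right) = \left(-15 + N\right) \left(N + \left(3 + N\right)^{2}\right)$)
$b + V{\left(-16 \right)} W{\left(4 \right)} = 361 + \left(-135 + \left(-16\right)^{3} - -1536 - 8 \left(-16\right)^{2}\right) 4 = 361 + \left(-135 - 4096 + 1536 - 2048\right) 4 = 361 - 18972 = -18611$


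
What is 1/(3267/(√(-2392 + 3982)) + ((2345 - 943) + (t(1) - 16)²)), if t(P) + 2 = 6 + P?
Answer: 807190/1225792607 - 1089*√1590/1225792607 ≈ 0.00062308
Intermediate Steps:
t(P) = 4 + P (t(P) = -2 + (6 + P) = 4 + P)
1/(3267/(√(-2392 + 3982)) + ((2345 - 943) + (t(1) - 16)²)) = 1/(3267/(√(-2392 + 3982)) + ((2345 - 943) + ((4 + 1) - 16)²)) = 1/(3267/(√1590) + (1402 + (5 - 16)²)) = 1/(3267*(√1590/1590) + (1402 + (-11)²)) = 1/(1089*√1590/530 + (1402 + 121)) = 1/(1089*√1590/530 + 1523) = 1/(1523 + 1089*√1590/530)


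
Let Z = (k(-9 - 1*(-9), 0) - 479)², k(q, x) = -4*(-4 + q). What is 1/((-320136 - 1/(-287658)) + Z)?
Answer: -287658/30424723685 ≈ -9.4547e-6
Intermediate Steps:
k(q, x) = 16 - 4*q
Z = 214369 (Z = ((16 - 4*(-9 - 1*(-9))) - 479)² = ((16 - 4*(-9 + 9)) - 479)² = ((16 - 4*0) - 479)² = ((16 + 0) - 479)² = (16 - 479)² = (-463)² = 214369)
1/((-320136 - 1/(-287658)) + Z) = 1/((-320136 - 1/(-287658)) + 214369) = 1/((-320136 - 1*(-1/287658)) + 214369) = 1/((-320136 + 1/287658) + 214369) = 1/(-92089681487/287658 + 214369) = 1/(-30424723685/287658) = -287658/30424723685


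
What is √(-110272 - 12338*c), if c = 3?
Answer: I*√147286 ≈ 383.78*I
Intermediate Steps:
√(-110272 - 12338*c) = √(-110272 - 12338*3) = √(-110272 - 37014) = √(-147286) = I*√147286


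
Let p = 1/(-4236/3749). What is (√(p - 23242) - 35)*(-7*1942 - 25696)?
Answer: 1375150 - 19645*I*√104265815799/1059 ≈ 1.3752e+6 - 5.99e+6*I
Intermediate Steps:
p = -3749/4236 (p = 1/(-4236*1/3749) = 1/(-4236/3749) = -3749/4236 ≈ -0.88503)
(√(p - 23242) - 35)*(-7*1942 - 25696) = (√(-3749/4236 - 23242) - 35)*(-7*1942 - 25696) = (√(-98456861/4236) - 35)*(-13594 - 25696) = (I*√104265815799/2118 - 35)*(-39290) = (-35 + I*√104265815799/2118)*(-39290) = 1375150 - 19645*I*√104265815799/1059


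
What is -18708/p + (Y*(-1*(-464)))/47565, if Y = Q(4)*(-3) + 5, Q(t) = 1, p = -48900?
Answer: 15587087/38765475 ≈ 0.40209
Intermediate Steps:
Y = 2 (Y = 1*(-3) + 5 = -3 + 5 = 2)
-18708/p + (Y*(-1*(-464)))/47565 = -18708/(-48900) + (2*(-1*(-464)))/47565 = -18708*(-1/48900) + (2*464)*(1/47565) = 1559/4075 + 928*(1/47565) = 1559/4075 + 928/47565 = 15587087/38765475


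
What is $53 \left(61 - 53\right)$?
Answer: $424$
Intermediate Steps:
$53 \left(61 - 53\right) = 53 \cdot 8 = 424$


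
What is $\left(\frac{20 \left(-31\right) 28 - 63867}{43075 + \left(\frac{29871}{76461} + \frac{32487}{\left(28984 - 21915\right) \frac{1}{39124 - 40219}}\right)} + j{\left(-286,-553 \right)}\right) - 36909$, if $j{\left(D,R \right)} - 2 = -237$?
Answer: $- \frac{254604590748949113}{6854134080203} \approx -37146.0$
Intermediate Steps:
$j{\left(D,R \right)} = -235$ ($j{\left(D,R \right)} = 2 - 237 = -235$)
$\left(\frac{20 \left(-31\right) 28 - 63867}{43075 + \left(\frac{29871}{76461} + \frac{32487}{\left(28984 - 21915\right) \frac{1}{39124 - 40219}}\right)} + j{\left(-286,-553 \right)}\right) - 36909 = \left(\frac{20 \left(-31\right) 28 - 63867}{43075 + \left(\frac{29871}{76461} + \frac{32487}{\left(28984 - 21915\right) \frac{1}{39124 - 40219}}\right)} - 235\right) - 36909 = \left(\frac{\left(-620\right) 28 - 63867}{43075 + \left(29871 \cdot \frac{1}{76461} + \frac{32487}{7069 \frac{1}{-1095}}\right)} - 235\right) - 36909 = \left(\frac{-17360 - 63867}{43075 + \left(\frac{9957}{25487} + \frac{32487}{7069 \left(- \frac{1}{1095}\right)}\right)} - 235\right) - 36909 = \left(- \frac{81227}{43075 + \left(\frac{9957}{25487} + \frac{32487}{- \frac{7069}{1095}}\right)} - 235\right) - 36909 = \left(- \frac{81227}{43075 + \left(\frac{9957}{25487} + 32487 \left(- \frac{1095}{7069}\right)\right)} - 235\right) - 36909 = \left(- \frac{81227}{43075 + \left(\frac{9957}{25487} - \frac{35573265}{7069}\right)} - 235\right) - 36909 = \left(- \frac{81227}{43075 - \frac{906585419022}{180167603}} - 235\right) - 36909 = \left(- \frac{81227}{\frac{6854134080203}{180167603}} - 235\right) - 36909 = \left(\left(-81227\right) \frac{180167603}{6854134080203} - 235\right) - 36909 = \left(- \frac{14634473888881}{6854134080203} - 235\right) - 36909 = - \frac{1625355982736586}{6854134080203} - 36909 = - \frac{254604590748949113}{6854134080203}$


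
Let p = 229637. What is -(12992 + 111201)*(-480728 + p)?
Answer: 31183744563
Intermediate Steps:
-(12992 + 111201)*(-480728 + p) = -(12992 + 111201)*(-480728 + 229637) = -124193*(-251091) = -1*(-31183744563) = 31183744563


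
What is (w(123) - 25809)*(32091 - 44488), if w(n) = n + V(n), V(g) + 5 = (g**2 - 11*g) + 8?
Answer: 147611079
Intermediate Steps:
V(g) = 3 + g**2 - 11*g (V(g) = -5 + ((g**2 - 11*g) + 8) = -5 + (8 + g**2 - 11*g) = 3 + g**2 - 11*g)
w(n) = 3 + n**2 - 10*n (w(n) = n + (3 + n**2 - 11*n) = 3 + n**2 - 10*n)
(w(123) - 25809)*(32091 - 44488) = ((3 + 123**2 - 10*123) - 25809)*(32091 - 44488) = ((3 + 15129 - 1230) - 25809)*(-12397) = (13902 - 25809)*(-12397) = -11907*(-12397) = 147611079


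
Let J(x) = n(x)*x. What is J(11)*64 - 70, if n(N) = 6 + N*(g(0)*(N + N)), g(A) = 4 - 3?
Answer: 174522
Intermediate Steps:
g(A) = 1
n(N) = 6 + 2*N² (n(N) = 6 + N*(1*(N + N)) = 6 + N*(1*(2*N)) = 6 + N*(2*N) = 6 + 2*N²)
J(x) = x*(6 + 2*x²) (J(x) = (6 + 2*x²)*x = x*(6 + 2*x²))
J(11)*64 - 70 = (2*11*(3 + 11²))*64 - 70 = (2*11*(3 + 121))*64 - 70 = (2*11*124)*64 - 70 = 2728*64 - 70 = 174592 - 70 = 174522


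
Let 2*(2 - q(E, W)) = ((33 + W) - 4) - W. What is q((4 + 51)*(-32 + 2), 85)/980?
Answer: -5/392 ≈ -0.012755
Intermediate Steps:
q(E, W) = -25/2 (q(E, W) = 2 - (((33 + W) - 4) - W)/2 = 2 - ((29 + W) - W)/2 = 2 - ½*29 = 2 - 29/2 = -25/2)
q((4 + 51)*(-32 + 2), 85)/980 = -25/2/980 = -25/2*1/980 = -5/392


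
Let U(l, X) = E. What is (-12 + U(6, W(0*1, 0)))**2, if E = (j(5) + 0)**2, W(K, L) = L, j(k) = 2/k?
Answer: 87616/625 ≈ 140.19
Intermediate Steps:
E = 4/25 (E = (2/5 + 0)**2 = (2/5)**2 = 4/25 ≈ 0.16000)
U(l, X) = 4/25
(-12 + U(6, W(0*1, 0)))**2 = (-12 + 4/25)**2 = (-296/25)**2 = 87616/625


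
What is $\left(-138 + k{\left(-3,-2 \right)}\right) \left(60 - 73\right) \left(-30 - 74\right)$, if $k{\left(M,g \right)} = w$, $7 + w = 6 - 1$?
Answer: $-189280$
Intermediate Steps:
$w = -2$ ($w = -7 + \left(6 - 1\right) = -7 + 5 = -2$)
$k{\left(M,g \right)} = -2$
$\left(-138 + k{\left(-3,-2 \right)}\right) \left(60 - 73\right) \left(-30 - 74\right) = \left(-138 - 2\right) \left(60 - 73\right) \left(-30 - 74\right) = - 140 \left(\left(-13\right) \left(-104\right)\right) = \left(-140\right) 1352 = -189280$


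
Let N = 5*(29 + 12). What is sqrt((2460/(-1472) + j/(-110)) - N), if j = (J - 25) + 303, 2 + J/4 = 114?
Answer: I*sqrt(45128185)/460 ≈ 14.604*I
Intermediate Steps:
J = 448 (J = -8 + 4*114 = -8 + 456 = 448)
j = 726 (j = (448 - 25) + 303 = 423 + 303 = 726)
N = 205 (N = 5*41 = 205)
sqrt((2460/(-1472) + j/(-110)) - N) = sqrt((2460/(-1472) + 726/(-110)) - 1*205) = sqrt((2460*(-1/1472) + 726*(-1/110)) - 205) = sqrt((-615/368 - 33/5) - 205) = sqrt(-15219/1840 - 205) = sqrt(-392419/1840) = I*sqrt(45128185)/460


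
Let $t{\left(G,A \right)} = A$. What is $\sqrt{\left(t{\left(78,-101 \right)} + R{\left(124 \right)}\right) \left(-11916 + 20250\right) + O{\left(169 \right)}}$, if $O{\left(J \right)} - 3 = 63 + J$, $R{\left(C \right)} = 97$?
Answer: $i \sqrt{33101} \approx 181.94 i$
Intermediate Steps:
$O{\left(J \right)} = 66 + J$ ($O{\left(J \right)} = 3 + \left(63 + J\right) = 66 + J$)
$\sqrt{\left(t{\left(78,-101 \right)} + R{\left(124 \right)}\right) \left(-11916 + 20250\right) + O{\left(169 \right)}} = \sqrt{\left(-101 + 97\right) \left(-11916 + 20250\right) + \left(66 + 169\right)} = \sqrt{\left(-4\right) 8334 + 235} = \sqrt{-33336 + 235} = \sqrt{-33101} = i \sqrt{33101}$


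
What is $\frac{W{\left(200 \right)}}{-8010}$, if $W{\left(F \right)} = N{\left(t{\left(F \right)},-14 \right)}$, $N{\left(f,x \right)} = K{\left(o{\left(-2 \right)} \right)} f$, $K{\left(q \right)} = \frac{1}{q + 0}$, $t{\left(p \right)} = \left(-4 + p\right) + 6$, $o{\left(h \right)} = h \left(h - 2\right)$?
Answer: $- \frac{101}{32040} \approx -0.0031523$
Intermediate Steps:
$o{\left(h \right)} = h \left(-2 + h\right)$
$t{\left(p \right)} = 2 + p$
$K{\left(q \right)} = \frac{1}{q}$
$N{\left(f,x \right)} = \frac{f}{8}$ ($N{\left(f,x \right)} = \frac{f}{\left(-2\right) \left(-2 - 2\right)} = \frac{f}{\left(-2\right) \left(-4\right)} = \frac{f}{8}$)
$W{\left(F \right)} = \frac{1}{4} + \frac{F}{8}$ ($W{\left(F \right)} = \frac{2 + F}{8} = \frac{1}{4} + \frac{F}{8}$)
$\frac{W{\left(200 \right)}}{-8010} = \frac{\frac{1}{4} + \frac{1}{8} \cdot 200}{-8010} = \left(\frac{1}{4} + 25\right) \left(- \frac{1}{8010}\right) = \frac{101}{4} \left(- \frac{1}{8010}\right) = - \frac{101}{32040}$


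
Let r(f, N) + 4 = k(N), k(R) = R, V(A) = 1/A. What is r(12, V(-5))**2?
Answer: 441/25 ≈ 17.640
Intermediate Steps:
r(f, N) = -4 + N
r(12, V(-5))**2 = (-4 + 1/(-5))**2 = (-4 - 1/5)**2 = (-21/5)**2 = 441/25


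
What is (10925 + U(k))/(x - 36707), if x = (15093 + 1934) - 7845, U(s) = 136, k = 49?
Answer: -3687/9175 ≈ -0.40185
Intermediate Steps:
x = 9182 (x = 17027 - 7845 = 9182)
(10925 + U(k))/(x - 36707) = (10925 + 136)/(9182 - 36707) = 11061/(-27525) = 11061*(-1/27525) = -3687/9175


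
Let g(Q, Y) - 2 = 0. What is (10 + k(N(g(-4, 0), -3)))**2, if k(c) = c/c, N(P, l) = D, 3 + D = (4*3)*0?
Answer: 121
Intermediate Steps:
g(Q, Y) = 2 (g(Q, Y) = 2 + 0 = 2)
D = -3 (D = -3 + (4*3)*0 = -3 + 12*0 = -3 + 0 = -3)
N(P, l) = -3
k(c) = 1
(10 + k(N(g(-4, 0), -3)))**2 = (10 + 1)**2 = 11**2 = 121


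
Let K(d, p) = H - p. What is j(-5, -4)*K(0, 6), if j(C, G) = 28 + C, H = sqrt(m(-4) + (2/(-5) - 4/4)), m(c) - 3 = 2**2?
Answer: -138 + 46*sqrt(35)/5 ≈ -83.572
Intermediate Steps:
m(c) = 7 (m(c) = 3 + 2**2 = 3 + 4 = 7)
H = 2*sqrt(35)/5 (H = sqrt(7 + (2/(-5) - 4/4)) = sqrt(7 + (2*(-1/5) - 4*1/4)) = sqrt(7 + (-2/5 - 1)) = sqrt(7 - 7/5) = sqrt(28/5) = 2*sqrt(35)/5 ≈ 2.3664)
K(d, p) = -p + 2*sqrt(35)/5 (K(d, p) = 2*sqrt(35)/5 - p = -p + 2*sqrt(35)/5)
j(-5, -4)*K(0, 6) = (28 - 5)*(-1*6 + 2*sqrt(35)/5) = 23*(-6 + 2*sqrt(35)/5) = -138 + 46*sqrt(35)/5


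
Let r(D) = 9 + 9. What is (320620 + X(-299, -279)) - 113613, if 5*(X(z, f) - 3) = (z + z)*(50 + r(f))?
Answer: 994386/5 ≈ 1.9888e+5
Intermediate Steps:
r(D) = 18
X(z, f) = 3 + 136*z/5 (X(z, f) = 3 + ((z + z)*(50 + 18))/5 = 3 + ((2*z)*68)/5 = 3 + (136*z)/5 = 3 + 136*z/5)
(320620 + X(-299, -279)) - 113613 = (320620 + (3 + (136/5)*(-299))) - 113613 = (320620 + (3 - 40664/5)) - 113613 = (320620 - 40649/5) - 113613 = 1562451/5 - 113613 = 994386/5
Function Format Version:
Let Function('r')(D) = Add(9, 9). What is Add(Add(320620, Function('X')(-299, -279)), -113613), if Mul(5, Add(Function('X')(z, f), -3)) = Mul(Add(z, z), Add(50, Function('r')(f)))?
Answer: Rational(994386, 5) ≈ 1.9888e+5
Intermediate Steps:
Function('r')(D) = 18
Function('X')(z, f) = Add(3, Mul(Rational(136, 5), z)) (Function('X')(z, f) = Add(3, Mul(Rational(1, 5), Mul(Add(z, z), Add(50, 18)))) = Add(3, Mul(Rational(1, 5), Mul(Mul(2, z), 68))) = Add(3, Mul(Rational(1, 5), Mul(136, z))) = Add(3, Mul(Rational(136, 5), z)))
Add(Add(320620, Function('X')(-299, -279)), -113613) = Add(Add(320620, Add(3, Mul(Rational(136, 5), -299))), -113613) = Add(Add(320620, Add(3, Rational(-40664, 5))), -113613) = Add(Add(320620, Rational(-40649, 5)), -113613) = Add(Rational(1562451, 5), -113613) = Rational(994386, 5)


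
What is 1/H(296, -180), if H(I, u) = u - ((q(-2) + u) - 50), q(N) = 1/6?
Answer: 6/299 ≈ 0.020067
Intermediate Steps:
q(N) = ⅙
H(I, u) = 299/6 (H(I, u) = u - ((⅙ + u) - 50) = u - (-299/6 + u) = u + (299/6 - u) = 299/6)
1/H(296, -180) = 1/(299/6) = 6/299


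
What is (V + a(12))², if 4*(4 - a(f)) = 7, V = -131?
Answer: 265225/16 ≈ 16577.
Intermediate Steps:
a(f) = 9/4 (a(f) = 4 - ¼*7 = 4 - 7/4 = 9/4)
(V + a(12))² = (-131 + 9/4)² = (-515/4)² = 265225/16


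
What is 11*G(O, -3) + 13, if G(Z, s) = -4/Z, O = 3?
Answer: -5/3 ≈ -1.6667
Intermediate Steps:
11*G(O, -3) + 13 = 11*(-4/3) + 13 = -44/3 + 13 = -5/3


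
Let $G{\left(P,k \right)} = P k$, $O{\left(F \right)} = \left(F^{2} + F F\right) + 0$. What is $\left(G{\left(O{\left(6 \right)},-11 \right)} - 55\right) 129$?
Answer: $-109263$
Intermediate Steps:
$O{\left(F \right)} = 2 F^{2}$ ($O{\left(F \right)} = \left(F^{2} + F^{2}\right) + 0 = 2 F^{2} + 0 = 2 F^{2}$)
$\left(G{\left(O{\left(6 \right)},-11 \right)} - 55\right) 129 = \left(2 \cdot 6^{2} \left(-11\right) - 55\right) 129 = \left(2 \cdot 36 \left(-11\right) - 55\right) 129 = \left(72 \left(-11\right) - 55\right) 129 = \left(-792 - 55\right) 129 = \left(-847\right) 129 = -109263$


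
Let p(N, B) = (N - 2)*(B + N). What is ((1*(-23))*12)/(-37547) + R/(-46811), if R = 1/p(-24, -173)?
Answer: 66175362445/9002491824274 ≈ 0.0073508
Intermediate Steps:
p(N, B) = (-2 + N)*(B + N)
R = 1/5122 (R = 1/((-24)**2 - 2*(-173) - 2*(-24) - 173*(-24)) = 1/(576 + 346 + 48 + 4152) = 1/5122 ≈ 0.00019524)
((1*(-23))*12)/(-37547) + R/(-46811) = ((1*(-23))*12)/(-37547) + (1/5122)/(-46811) = -23*12*(-1/37547) + (1/5122)*(-1/46811) = -276*(-1/37547) - 1/239765942 = 276/37547 - 1/239765942 = 66175362445/9002491824274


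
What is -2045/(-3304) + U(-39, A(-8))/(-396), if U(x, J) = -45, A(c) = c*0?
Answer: 26625/36344 ≈ 0.73258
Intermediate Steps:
A(c) = 0
-2045/(-3304) + U(-39, A(-8))/(-396) = -2045/(-3304) - 45/(-396) = -2045*(-1/3304) - 45*(-1/396) = 2045/3304 + 5/44 = 26625/36344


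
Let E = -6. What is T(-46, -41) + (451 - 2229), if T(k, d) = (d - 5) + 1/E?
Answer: -10945/6 ≈ -1824.2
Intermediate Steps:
T(k, d) = -31/6 + d (T(k, d) = (d - 5) + 1/(-6) = (-5 + d) - 1/6 = -31/6 + d)
T(-46, -41) + (451 - 2229) = (-31/6 - 41) + (451 - 2229) = -277/6 - 1778 = -10945/6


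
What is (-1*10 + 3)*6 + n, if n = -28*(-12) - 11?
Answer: 283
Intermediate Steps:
n = 325 (n = 336 - 11 = 325)
(-1*10 + 3)*6 + n = (-1*10 + 3)*6 + 325 = (-10 + 3)*6 + 325 = -7*6 + 325 = -42 + 325 = 283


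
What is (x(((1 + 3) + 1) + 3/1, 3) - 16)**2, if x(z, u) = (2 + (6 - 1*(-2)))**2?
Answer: 7056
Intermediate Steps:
x(z, u) = 100 (x(z, u) = (2 + (6 + 2))**2 = (2 + 8)**2 = 10**2 = 100)
(x(((1 + 3) + 1) + 3/1, 3) - 16)**2 = (100 - 16)**2 = 84**2 = 7056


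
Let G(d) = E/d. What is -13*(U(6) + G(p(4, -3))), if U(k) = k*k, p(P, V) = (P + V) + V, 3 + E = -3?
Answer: -507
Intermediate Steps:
E = -6 (E = -3 - 3 = -6)
p(P, V) = P + 2*V
G(d) = -6/d
U(k) = k²
-13*(U(6) + G(p(4, -3))) = -13*(6² - 6/(4 + 2*(-3))) = -13*(36 - 6/(4 - 6)) = -13*(36 - 6/(-2)) = -13*(36 - 6*(-½)) = -13*(36 + 3) = -13*39 = -507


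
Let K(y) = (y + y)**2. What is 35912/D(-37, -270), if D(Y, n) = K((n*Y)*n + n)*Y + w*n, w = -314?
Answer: -8978/269244704460105 ≈ -3.3345e-11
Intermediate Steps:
K(y) = 4*y**2 (K(y) = (2*y)**2 = 4*y**2)
D(Y, n) = -314*n + 4*Y*(n + Y*n**2)**2 (D(Y, n) = (4*((n*Y)*n + n)**2)*Y - 314*n = (4*((Y*n)*n + n)**2)*Y - 314*n = (4*(Y*n**2 + n)**2)*Y - 314*n = (4*(n + Y*n**2)**2)*Y - 314*n = 4*Y*(n + Y*n**2)**2 - 314*n = -314*n + 4*Y*(n + Y*n**2)**2)
35912/D(-37, -270) = 35912/((2*(-270)*(-157 + 2*(-37)*(-270)*(1 - 37*(-270))**2))) = 35912/((2*(-270)*(-157 + 2*(-37)*(-270)*(1 + 9990)**2))) = 35912/((2*(-270)*(-157 + 2*(-37)*(-270)*9991**2))) = 35912/((2*(-270)*(-157 + 2*(-37)*(-270)*99820081))) = 35912/((2*(-270)*(-157 + 1994405218380))) = 35912/((2*(-270)*1994405218223)) = 35912/(-1076978817840420) = 35912*(-1/1076978817840420) = -8978/269244704460105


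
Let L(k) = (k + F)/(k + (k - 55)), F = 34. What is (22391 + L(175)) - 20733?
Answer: 489319/295 ≈ 1658.7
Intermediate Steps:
L(k) = (34 + k)/(-55 + 2*k) (L(k) = (k + 34)/(k + (k - 55)) = (34 + k)/(k + (-55 + k)) = (34 + k)/(-55 + 2*k))
(22391 + L(175)) - 20733 = (22391 + (34 + 175)/(-55 + 2*175)) - 20733 = (22391 + 209/(-55 + 350)) - 20733 = (22391 + 209/295) - 20733 = 6605554/295 - 20733 = 489319/295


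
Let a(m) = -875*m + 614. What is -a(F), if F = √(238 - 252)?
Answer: -614 + 875*I*√14 ≈ -614.0 + 3273.9*I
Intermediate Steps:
F = I*√14 (F = √(-14) = I*√14 ≈ 3.7417*I)
a(m) = 614 - 875*m
-a(F) = -(614 - 875*I*√14) = -614 + 875*I*√14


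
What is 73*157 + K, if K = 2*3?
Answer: 11467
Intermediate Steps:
K = 6
73*157 + K = 73*157 + 6 = 11461 + 6 = 11467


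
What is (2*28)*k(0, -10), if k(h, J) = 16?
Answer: 896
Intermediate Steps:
(2*28)*k(0, -10) = (2*28)*16 = 56*16 = 896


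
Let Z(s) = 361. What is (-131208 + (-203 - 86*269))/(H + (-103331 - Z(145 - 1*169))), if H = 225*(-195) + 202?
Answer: 30909/29473 ≈ 1.0487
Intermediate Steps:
H = -43673 (H = -43875 + 202 = -43673)
(-131208 + (-203 - 86*269))/(H + (-103331 - Z(145 - 1*169))) = (-131208 + (-203 - 86*269))/(-43673 + (-103331 - 1*361)) = (-131208 + (-203 - 23134))/(-43673 + (-103331 - 361)) = (-131208 - 23337)/(-43673 - 103692) = -154545/(-147365) = -154545*(-1/147365) = 30909/29473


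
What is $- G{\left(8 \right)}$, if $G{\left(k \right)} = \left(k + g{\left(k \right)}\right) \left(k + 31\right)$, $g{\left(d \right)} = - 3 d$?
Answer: $624$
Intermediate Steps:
$G{\left(k \right)} = - 2 k \left(31 + k\right)$ ($G{\left(k \right)} = \left(k - 3 k\right) \left(k + 31\right) = - 2 k \left(31 + k\right)$)
$- G{\left(8 \right)} = - 2 \cdot 8 \left(-31 - 8\right) = - 2 \cdot 8 \left(-39\right) = \left(-1\right) \left(-624\right) = 624$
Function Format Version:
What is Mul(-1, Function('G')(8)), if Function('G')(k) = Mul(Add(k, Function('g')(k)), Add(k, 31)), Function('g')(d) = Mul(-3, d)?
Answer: 624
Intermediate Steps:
Function('G')(k) = Mul(-2, k, Add(31, k)) (Function('G')(k) = Mul(Add(k, Mul(-3, k)), Add(k, 31)) = Mul(Mul(-2, k), Add(31, k)) = Mul(-2, k, Add(31, k)))
Mul(-1, Function('G')(8)) = Mul(-1, Mul(2, 8, Add(-31, Mul(-1, 8)))) = Mul(-1, Mul(2, 8, Add(-31, -8))) = Mul(-1, Mul(2, 8, -39)) = Mul(-1, -624) = 624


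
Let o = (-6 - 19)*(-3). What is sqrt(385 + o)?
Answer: 2*sqrt(115) ≈ 21.448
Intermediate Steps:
o = 75 (o = -25*(-3) = 75)
sqrt(385 + o) = sqrt(385 + 75) = sqrt(460) = 2*sqrt(115)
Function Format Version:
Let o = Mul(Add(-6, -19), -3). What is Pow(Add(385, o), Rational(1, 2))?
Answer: Mul(2, Pow(115, Rational(1, 2))) ≈ 21.448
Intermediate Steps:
o = 75 (o = Mul(-25, -3) = 75)
Pow(Add(385, o), Rational(1, 2)) = Pow(Add(385, 75), Rational(1, 2)) = Pow(460, Rational(1, 2)) = Mul(2, Pow(115, Rational(1, 2)))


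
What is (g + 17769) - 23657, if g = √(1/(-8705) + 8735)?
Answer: -5888 + 87*√87450430/8705 ≈ -5794.5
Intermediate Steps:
g = 87*√87450430/8705 (g = √(-1/8705 + 8735) = √(76038174/8705) = 87*√87450430/8705 ≈ 93.461)
(g + 17769) - 23657 = (87*√87450430/8705 + 17769) - 23657 = (17769 + 87*√87450430/8705) - 23657 = -5888 + 87*√87450430/8705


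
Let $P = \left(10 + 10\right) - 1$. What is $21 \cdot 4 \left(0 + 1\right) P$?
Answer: $1596$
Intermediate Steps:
$P = 19$ ($P = 20 - 1 = 19$)
$21 \cdot 4 \left(0 + 1\right) P = 21 \cdot 4 \left(0 + 1\right) 19 = 21 \cdot 4 \cdot 1 \cdot 19 = 21 \cdot 4 \cdot 19 = 84 \cdot 19 = 1596$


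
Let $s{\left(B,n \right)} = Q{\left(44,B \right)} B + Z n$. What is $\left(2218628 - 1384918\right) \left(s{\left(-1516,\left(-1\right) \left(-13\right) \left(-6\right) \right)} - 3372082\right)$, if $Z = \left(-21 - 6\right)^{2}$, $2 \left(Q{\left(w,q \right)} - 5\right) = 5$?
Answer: $-2868224184940$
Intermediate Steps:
$Q{\left(w,q \right)} = \frac{15}{2}$ ($Q{\left(w,q \right)} = 5 + \frac{1}{2} \cdot 5 = 5 + \frac{5}{2} = \frac{15}{2}$)
$Z = 729$ ($Z = \left(-27\right)^{2} = 729$)
$s{\left(B,n \right)} = 729 n + \frac{15 B}{2}$ ($s{\left(B,n \right)} = \frac{15 B}{2} + 729 n = 729 n + \frac{15 B}{2}$)
$\left(2218628 - 1384918\right) \left(s{\left(-1516,\left(-1\right) \left(-13\right) \left(-6\right) \right)} - 3372082\right) = \left(2218628 - 1384918\right) \left(\left(729 \left(-1\right) \left(-13\right) \left(-6\right) + \frac{15}{2} \left(-1516\right)\right) - 3372082\right) = 833710 \left(\left(729 \cdot 13 \left(-6\right) - 11370\right) - 3372082\right) = 833710 \left(\left(729 \left(-78\right) - 11370\right) - 3372082\right) = 833710 \left(\left(-56862 - 11370\right) - 3372082\right) = 833710 \left(-68232 - 3372082\right) = 833710 \left(-3440314\right) = -2868224184940$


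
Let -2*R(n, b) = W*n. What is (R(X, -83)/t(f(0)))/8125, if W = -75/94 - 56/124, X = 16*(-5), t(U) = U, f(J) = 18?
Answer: -7282/21308625 ≈ -0.00034174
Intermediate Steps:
X = -80
W = -3641/2914 (W = -75*1/94 - 56*1/124 = -75/94 - 14/31 = -3641/2914 ≈ -1.2495)
R(n, b) = 3641*n/5828 (R(n, b) = -(-3641)*n/5828 = 3641*n/5828)
(R(X, -83)/t(f(0)))/8125 = (((3641/5828)*(-80))/18)/8125 = -72820/1457*1/18*(1/8125) = -36410/13113*1/8125 = -7282/21308625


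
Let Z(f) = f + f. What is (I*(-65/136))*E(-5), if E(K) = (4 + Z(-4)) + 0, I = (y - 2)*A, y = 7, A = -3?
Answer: -975/34 ≈ -28.676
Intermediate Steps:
Z(f) = 2*f
I = -15 (I = (7 - 2)*(-3) = 5*(-3) = -15)
E(K) = -4 (E(K) = (4 + 2*(-4)) + 0 = (4 - 8) + 0 = -4 + 0 = -4)
(I*(-65/136))*E(-5) = -(-975)/136*(-4) = -15*(-65/136)*(-4) = (975/136)*(-4) = -975/34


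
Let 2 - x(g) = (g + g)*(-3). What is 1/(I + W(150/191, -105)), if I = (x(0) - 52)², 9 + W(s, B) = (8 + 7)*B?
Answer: 1/916 ≈ 0.0010917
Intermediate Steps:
x(g) = 2 + 6*g (x(g) = 2 - (g + g)*(-3) = 2 - 2*g*(-3) = 2 - (-6)*g = 2 + 6*g)
W(s, B) = -9 + 15*B (W(s, B) = -9 + (8 + 7)*B = -9 + 15*B)
I = 2500 (I = ((2 + 6*0) - 52)² = ((2 + 0) - 52)² = (2 - 52)² = (-50)² = 2500)
1/(I + W(150/191, -105)) = 1/(2500 + (-9 + 15*(-105))) = 1/(2500 + (-9 - 1575)) = 1/(2500 - 1584) = 1/916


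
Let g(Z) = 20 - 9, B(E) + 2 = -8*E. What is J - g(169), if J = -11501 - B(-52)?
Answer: -11926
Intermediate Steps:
B(E) = -2 - 8*E
g(Z) = 11
J = -11915 (J = -11501 - (-2 - 8*(-52)) = -11501 - (-2 + 416) = -11501 - 1*414 = -11501 - 414 = -11915)
J - g(169) = -11915 - 1*11 = -11915 - 11 = -11926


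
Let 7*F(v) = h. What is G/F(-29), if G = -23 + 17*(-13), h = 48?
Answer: -427/12 ≈ -35.583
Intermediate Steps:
F(v) = 48/7 (F(v) = (⅐)*48 = 48/7)
G = -244 (G = -23 - 221 = -244)
G/F(-29) = -244/48/7 = -244*7/48 = -427/12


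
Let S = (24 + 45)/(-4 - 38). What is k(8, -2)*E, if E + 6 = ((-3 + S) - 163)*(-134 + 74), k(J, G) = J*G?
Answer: -1125888/7 ≈ -1.6084e+5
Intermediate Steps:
k(J, G) = G*J
S = -23/14 (S = 69/(-42) = 69*(-1/42) = -23/14 ≈ -1.6429)
E = 70368/7 (E = -6 + ((-3 - 23/14) - 163)*(-134 + 74) = -6 + (-65/14 - 163)*(-60) = -6 - 2347/14*(-60) = -6 + 70410/7 = 70368/7 ≈ 10053.)
k(8, -2)*E = -2*8*(70368/7) = -16*70368/7 = -1125888/7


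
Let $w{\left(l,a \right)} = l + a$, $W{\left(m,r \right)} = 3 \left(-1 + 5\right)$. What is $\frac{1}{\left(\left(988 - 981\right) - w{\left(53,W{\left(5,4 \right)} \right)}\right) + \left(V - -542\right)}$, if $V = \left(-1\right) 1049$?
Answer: $- \frac{1}{565} \approx -0.0017699$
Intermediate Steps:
$V = -1049$
$W{\left(m,r \right)} = 12$ ($W{\left(m,r \right)} = 3 \cdot 4 = 12$)
$w{\left(l,a \right)} = a + l$
$\frac{1}{\left(\left(988 - 981\right) - w{\left(53,W{\left(5,4 \right)} \right)}\right) + \left(V - -542\right)} = \frac{1}{\left(\left(988 - 981\right) - \left(12 + 53\right)\right) - 507} = \frac{1}{\left(\left(988 - 981\right) - 65\right) + \left(-1049 + 542\right)} = \frac{1}{\left(7 - 65\right) - 507} = \frac{1}{-58 - 507} = \frac{1}{-565} = - \frac{1}{565}$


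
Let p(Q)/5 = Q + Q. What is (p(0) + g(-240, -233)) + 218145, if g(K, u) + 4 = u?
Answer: 217908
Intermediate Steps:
g(K, u) = -4 + u
p(Q) = 10*Q (p(Q) = 5*(Q + Q) = 5*(2*Q) = 10*Q)
(p(0) + g(-240, -233)) + 218145 = (10*0 + (-4 - 233)) + 218145 = (0 - 237) + 218145 = -237 + 218145 = 217908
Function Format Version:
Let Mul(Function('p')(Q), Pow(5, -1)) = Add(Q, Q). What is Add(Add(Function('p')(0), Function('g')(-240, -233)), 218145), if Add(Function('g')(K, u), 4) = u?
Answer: 217908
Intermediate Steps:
Function('g')(K, u) = Add(-4, u)
Function('p')(Q) = Mul(10, Q) (Function('p')(Q) = Mul(5, Add(Q, Q)) = Mul(5, Mul(2, Q)) = Mul(10, Q))
Add(Add(Function('p')(0), Function('g')(-240, -233)), 218145) = Add(Add(Mul(10, 0), Add(-4, -233)), 218145) = Add(Add(0, -237), 218145) = Add(-237, 218145) = 217908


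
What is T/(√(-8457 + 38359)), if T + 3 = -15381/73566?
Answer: -26231*√29902/244418948 ≈ -0.018558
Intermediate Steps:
T = -26231/8174 (T = -3 - 15381/73566 = -3 - 15381*1/73566 = -3 - 1709/8174 = -26231/8174 ≈ -3.2091)
T/(√(-8457 + 38359)) = -26231/(8174*√(-8457 + 38359)) = -26231*√29902/29902/8174 = -26231*√29902/244418948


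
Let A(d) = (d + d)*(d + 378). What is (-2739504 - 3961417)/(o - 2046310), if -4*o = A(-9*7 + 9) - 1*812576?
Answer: 6700921/1834418 ≈ 3.6529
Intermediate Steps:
A(d) = 2*d*(378 + d) (A(d) = (2*d)*(378 + d) = 2*d*(378 + d))
o = 211892 (o = -(2*(-9*7 + 9)*(378 + (-9*7 + 9)) - 1*812576)/4 = -(2*(-63 + 9)*(378 + (-63 + 9)) - 812576)/4 = -(2*(-54)*(378 - 54) - 812576)/4 = -(2*(-54)*324 - 812576)/4 = -(-34992 - 812576)/4 = -¼*(-847568) = 211892)
(-2739504 - 3961417)/(o - 2046310) = (-2739504 - 3961417)/(211892 - 2046310) = -6700921/(-1834418) = -6700921*(-1/1834418) = 6700921/1834418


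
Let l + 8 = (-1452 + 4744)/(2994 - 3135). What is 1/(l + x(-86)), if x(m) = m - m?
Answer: -141/4420 ≈ -0.031900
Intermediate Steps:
l = -4420/141 (l = -8 + (-1452 + 4744)/(2994 - 3135) = -8 + 3292/(-141) = -8 + 3292*(-1/141) = -8 - 3292/141 = -4420/141 ≈ -31.348)
x(m) = 0
1/(l + x(-86)) = 1/(-4420/141 + 0) = 1/(-4420/141) = -141/4420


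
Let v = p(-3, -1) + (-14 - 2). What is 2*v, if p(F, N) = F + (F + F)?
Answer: -50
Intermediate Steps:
p(F, N) = 3*F (p(F, N) = F + 2*F = 3*F)
v = -25 (v = 3*(-3) + (-14 - 2) = -9 - 16 = -25)
2*v = 2*(-25) = -50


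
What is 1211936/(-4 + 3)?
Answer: -1211936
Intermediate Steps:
1211936/(-4 + 3) = 1211936/(-1) = -1*1211936 = -1211936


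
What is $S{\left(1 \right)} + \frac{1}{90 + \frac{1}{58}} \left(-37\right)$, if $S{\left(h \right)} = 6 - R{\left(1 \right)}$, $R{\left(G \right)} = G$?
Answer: $\frac{23959}{5221} \approx 4.589$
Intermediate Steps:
$S{\left(h \right)} = 5$ ($S{\left(h \right)} = 6 - 1 = 5$)
$S{\left(1 \right)} + \frac{1}{90 + \frac{1}{58}} \left(-37\right) = 5 + \frac{1}{90 + \frac{1}{58}} \left(-37\right) = 5 + \frac{1}{\frac{5221}{58}} \left(-37\right) = 5 + \frac{58}{5221} \left(-37\right) = 5 - \frac{2146}{5221} = \frac{23959}{5221}$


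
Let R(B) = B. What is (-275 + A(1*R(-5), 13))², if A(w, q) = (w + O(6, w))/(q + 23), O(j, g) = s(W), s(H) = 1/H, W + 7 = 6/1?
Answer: 2725801/36 ≈ 75717.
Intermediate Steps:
W = -1 (W = -7 + 6/1 = -7 + 6*1 = -7 + 6 = -1)
O(j, g) = -1 (O(j, g) = 1/(-1) = -1)
A(w, q) = (-1 + w)/(23 + q) (A(w, q) = (w - 1)/(q + 23) = (-1 + w)/(23 + q))
(-275 + A(1*R(-5), 13))² = (-275 + (-1 + 1*(-5))/(23 + 13))² = (-275 + (-1 - 5)/36)² = (-275 + (1/36)*(-6))² = (-275 - ⅙)² = (-1651/6)² = 2725801/36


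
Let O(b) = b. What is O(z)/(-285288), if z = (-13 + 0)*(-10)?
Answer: -65/142644 ≈ -0.00045568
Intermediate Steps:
z = 130 (z = -13*(-10) = 130)
O(z)/(-285288) = 130/(-285288) = 130*(-1/285288) = -65/142644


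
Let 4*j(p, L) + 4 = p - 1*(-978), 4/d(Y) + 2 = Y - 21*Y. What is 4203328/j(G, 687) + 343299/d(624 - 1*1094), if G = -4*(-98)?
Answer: 1101806459995/1366 ≈ 8.0659e+8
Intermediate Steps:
d(Y) = 4/(-2 - 20*Y) (d(Y) = 4/(-2 + (Y - 21*Y)) = 4/(-2 - 20*Y))
G = 392
j(p, L) = 487/2 + p/4 (j(p, L) = -1 + (p - 1*(-978))/4 = -1 + (p + 978)/4 = -1 + (978 + p)/4 = -1 + (489/2 + p/4) = 487/2 + p/4)
4203328/j(G, 687) + 343299/d(624 - 1*1094) = 4203328/(487/2 + (¼)*392) + 343299/((-2/(1 + 10*(624 - 1*1094)))) = 4203328/(487/2 + 98) + 343299/((-2/(1 + 10*(624 - 1094)))) = 4203328/(683/2) + 343299/((-2/(1 + 10*(-470)))) = 4203328*(2/683) + 343299/((-2/(1 - 4700))) = 8406656/683 + 343299/((-2/(-4699))) = 8406656/683 + 343299/((-2*(-1/4699))) = 8406656/683 + 343299/(2/4699) = 8406656/683 + 343299*(4699/2) = 8406656/683 + 1613162001/2 = 1101806459995/1366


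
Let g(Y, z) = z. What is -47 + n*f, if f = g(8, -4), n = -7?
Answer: -19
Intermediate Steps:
f = -4
-47 + n*f = -47 - 7*(-4) = -47 + 28 = -19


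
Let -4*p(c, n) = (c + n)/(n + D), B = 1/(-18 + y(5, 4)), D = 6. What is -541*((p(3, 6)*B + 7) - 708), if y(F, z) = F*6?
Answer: 24271965/64 ≈ 3.7925e+5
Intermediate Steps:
y(F, z) = 6*F
B = 1/12 (B = 1/(-18 + 6*5) = 1/(-18 + 30) = 1/12 ≈ 0.083333)
p(c, n) = -(c + n)/(4*(6 + n)) (p(c, n) = -(c + n)/(4*(n + 6)) = -(c + n)/(4*(6 + n)))
-541*((p(3, 6)*B + 7) - 708) = -541*((((-1*3 - 1*6)/(4*(6 + 6)))*(1/12) + 7) - 708) = -541*((((¼)*(-3 - 6)/12)*(1/12) + 7) - 708) = -541*((((¼)*(1/12)*(-9))*(1/12) + 7) - 708) = -541*((-3/16*1/12 + 7) - 708) = -541*((-1/64 + 7) - 708) = -541*(447/64 - 708) = -541*(-44865/64) = 24271965/64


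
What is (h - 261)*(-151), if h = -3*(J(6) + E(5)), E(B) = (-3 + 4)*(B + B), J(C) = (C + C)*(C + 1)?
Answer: 81993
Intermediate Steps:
J(C) = 2*C*(1 + C) (J(C) = (2*C)*(1 + C) = 2*C*(1 + C))
E(B) = 2*B (E(B) = 1*(2*B) = 2*B)
h = -282 (h = -3*(2*6*(1 + 6) + 2*5) = -3*(2*6*7 + 10) = -3*(84 + 10) = -3*94 = -282)
(h - 261)*(-151) = (-282 - 261)*(-151) = -543*(-151) = 81993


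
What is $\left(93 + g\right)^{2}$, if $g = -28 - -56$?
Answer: $14641$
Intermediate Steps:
$g = 28$ ($g = -28 + 56 = 28$)
$\left(93 + g\right)^{2} = \left(93 + 28\right)^{2} = 121^{2} = 14641$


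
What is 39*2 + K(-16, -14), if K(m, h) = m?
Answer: 62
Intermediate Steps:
39*2 + K(-16, -14) = 39*2 - 16 = 78 - 16 = 62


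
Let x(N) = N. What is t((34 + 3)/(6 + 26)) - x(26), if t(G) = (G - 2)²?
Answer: -25895/1024 ≈ -25.288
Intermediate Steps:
t(G) = (-2 + G)²
t((34 + 3)/(6 + 26)) - x(26) = (-2 + (34 + 3)/(6 + 26))² - 1*26 = (-2 + 37/32)² - 26 = (-27/32)² - 26 = 729/1024 - 26 = -25895/1024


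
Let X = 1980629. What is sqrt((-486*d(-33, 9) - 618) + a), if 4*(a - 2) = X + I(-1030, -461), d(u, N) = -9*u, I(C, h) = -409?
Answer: 103*sqrt(33) ≈ 591.69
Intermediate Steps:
a = 495057 (a = 2 + (1980629 - 409)/4 = 2 + (1/4)*1980220 = 2 + 495055 = 495057)
sqrt((-486*d(-33, 9) - 618) + a) = sqrt((-(-4374)*(-33) - 618) + 495057) = sqrt((-486*297 - 618) + 495057) = sqrt((-144342 - 618) + 495057) = sqrt(-144960 + 495057) = sqrt(350097) = 103*sqrt(33)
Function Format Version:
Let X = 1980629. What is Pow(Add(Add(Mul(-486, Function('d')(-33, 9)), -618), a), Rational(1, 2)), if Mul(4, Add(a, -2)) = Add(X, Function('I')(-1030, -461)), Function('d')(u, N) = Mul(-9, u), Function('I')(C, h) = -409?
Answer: Mul(103, Pow(33, Rational(1, 2))) ≈ 591.69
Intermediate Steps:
a = 495057 (a = Add(2, Mul(Rational(1, 4), Add(1980629, -409))) = Add(2, Mul(Rational(1, 4), 1980220)) = Add(2, 495055) = 495057)
Pow(Add(Add(Mul(-486, Function('d')(-33, 9)), -618), a), Rational(1, 2)) = Pow(Add(Add(Mul(-486, Mul(-9, -33)), -618), 495057), Rational(1, 2)) = Pow(Add(Add(Mul(-486, 297), -618), 495057), Rational(1, 2)) = Pow(Add(Add(-144342, -618), 495057), Rational(1, 2)) = Pow(Add(-144960, 495057), Rational(1, 2)) = Pow(350097, Rational(1, 2)) = Mul(103, Pow(33, Rational(1, 2)))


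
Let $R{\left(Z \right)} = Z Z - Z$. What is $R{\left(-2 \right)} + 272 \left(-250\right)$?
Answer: $-67994$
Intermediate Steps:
$R{\left(Z \right)} = Z^{2} - Z$
$R{\left(-2 \right)} + 272 \left(-250\right) = - 2 \left(-1 - 2\right) + 272 \left(-250\right) = \left(-2\right) \left(-3\right) - 68000 = 6 - 68000 = -67994$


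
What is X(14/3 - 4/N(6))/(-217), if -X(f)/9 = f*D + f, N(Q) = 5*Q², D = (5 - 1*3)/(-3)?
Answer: 209/3255 ≈ 0.064209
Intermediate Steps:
D = -⅔ (D = (5 - 3)*(-⅓) = 2*(-⅓) = -⅔ ≈ -0.66667)
X(f) = -3*f (X(f) = -9*(f*(-⅔) + f) = -9*(-2*f/3 + f) = -3*f)
X(14/3 - 4/N(6))/(-217) = -3*(14/3 - 4/(5*6²))/(-217) = -3*(14*(⅓) - 4/(5*36))*(-1/217) = -3*(14/3 - 4/180)*(-1/217) = -3*(14/3 - 4*1/180)*(-1/217) = -3*(14/3 - 1/45)*(-1/217) = -3*209/45*(-1/217) = -209/15*(-1/217) = 209/3255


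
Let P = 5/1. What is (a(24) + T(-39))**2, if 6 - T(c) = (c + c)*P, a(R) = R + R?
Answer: 197136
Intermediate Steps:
P = 5 (P = 5*1 = 5)
a(R) = 2*R
T(c) = 6 - 10*c (T(c) = 6 - (c + c)*5 = 6 - 2*c*5 = 6 - 10*c)
(a(24) + T(-39))**2 = (2*24 + (6 - 10*(-39)))**2 = (48 + (6 + 390))**2 = (48 + 396)**2 = 444**2 = 197136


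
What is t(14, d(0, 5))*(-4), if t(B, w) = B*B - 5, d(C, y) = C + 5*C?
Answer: -764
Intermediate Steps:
d(C, y) = 6*C
t(B, w) = -5 + B² (t(B, w) = B² - 5 = -5 + B²)
t(14, d(0, 5))*(-4) = (-5 + 14²)*(-4) = (-5 + 196)*(-4) = 191*(-4) = -764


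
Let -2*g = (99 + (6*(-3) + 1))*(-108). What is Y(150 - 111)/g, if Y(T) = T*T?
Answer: 169/492 ≈ 0.34350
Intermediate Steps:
Y(T) = T²
g = 4428 (g = -(99 + (6*(-3) + 1))*(-108)/2 = -(99 + (-18 + 1))*(-108)/2 = -(99 - 17)*(-108)/2 = -41*(-108) = -½*(-8856) = 4428)
Y(150 - 111)/g = (150 - 111)²/4428 = 39²*(1/4428) = 1521*(1/4428) = 169/492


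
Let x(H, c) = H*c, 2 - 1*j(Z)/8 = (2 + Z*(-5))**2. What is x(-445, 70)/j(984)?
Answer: 2225/13820984 ≈ 0.00016099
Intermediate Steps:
j(Z) = 16 - 8*(2 - 5*Z)**2 (j(Z) = 16 - 8*(2 + Z*(-5))**2 = 16 - 8*(2 - 5*Z)**2)
x(-445, 70)/j(984) = (-445*70)/(16 - 8*(-2 + 5*984)**2) = -31150/(16 - 8*(-2 + 4920)**2) = -31150/(16 - 8*4918**2) = -31150/(16 - 8*24186724) = -31150/(16 - 193493792) = -31150/(-193493776) = -31150*(-1/193493776) = 2225/13820984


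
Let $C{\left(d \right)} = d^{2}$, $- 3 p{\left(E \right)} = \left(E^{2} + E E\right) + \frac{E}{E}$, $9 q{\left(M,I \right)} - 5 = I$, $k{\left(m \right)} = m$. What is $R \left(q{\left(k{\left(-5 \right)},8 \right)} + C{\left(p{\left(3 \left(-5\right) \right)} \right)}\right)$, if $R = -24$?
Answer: $- \frac{1627312}{3} \approx -5.4244 \cdot 10^{5}$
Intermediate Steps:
$q{\left(M,I \right)} = \frac{5}{9} + \frac{I}{9}$
$p{\left(E \right)} = - \frac{1}{3} - \frac{2 E^{2}}{3}$ ($p{\left(E \right)} = - \frac{\left(E^{2} + E E\right) + \frac{E}{E}}{3} = - \frac{\left(E^{2} + E^{2}\right) + 1}{3} = - \frac{2 E^{2} + 1}{3} = - \frac{1 + 2 E^{2}}{3} = - \frac{1}{3} - \frac{2 E^{2}}{3}$)
$R \left(q{\left(k{\left(-5 \right)},8 \right)} + C{\left(p{\left(3 \left(-5\right) \right)} \right)}\right) = - 24 \left(\left(\frac{5}{9} + \frac{1}{9} \cdot 8\right) + \left(- \frac{1}{3} - \frac{2 \left(3 \left(-5\right)\right)^{2}}{3}\right)^{2}\right) = - 24 \left(\left(\frac{5}{9} + \frac{8}{9}\right) + \left(- \frac{1}{3} - \frac{2 \left(-15\right)^{2}}{3}\right)^{2}\right) = - 24 \left(\frac{13}{9} + \left(- \frac{1}{3} - 150\right)^{2}\right) = - 24 \left(\frac{13}{9} + \left(- \frac{451}{3}\right)^{2}\right) = - 24 \left(\frac{13}{9} + \frac{203401}{9}\right) = \left(-24\right) \frac{203414}{9} = - \frac{1627312}{3}$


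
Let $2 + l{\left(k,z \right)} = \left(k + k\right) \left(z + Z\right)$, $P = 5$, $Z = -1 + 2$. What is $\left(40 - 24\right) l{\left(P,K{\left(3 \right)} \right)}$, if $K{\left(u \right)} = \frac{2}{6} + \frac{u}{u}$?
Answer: $\frac{1024}{3} \approx 341.33$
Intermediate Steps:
$K{\left(u \right)} = \frac{4}{3}$ ($K{\left(u \right)} = 2 \cdot \frac{1}{6} + 1 = \frac{1}{3} + 1 = \frac{4}{3}$)
$Z = 1$
$l{\left(k,z \right)} = -2 + 2 k \left(1 + z\right)$ ($l{\left(k,z \right)} = -2 + \left(k + k\right) \left(z + 1\right) = -2 + 2 k \left(1 + z\right)$)
$\left(40 - 24\right) l{\left(P,K{\left(3 \right)} \right)} = \left(40 - 24\right) \left(-2 + 2 \cdot 5 + 2 \cdot 5 \cdot \frac{4}{3}\right) = 16 \left(-2 + 10 + \frac{40}{3}\right) = 16 \cdot \frac{64}{3} = \frac{1024}{3}$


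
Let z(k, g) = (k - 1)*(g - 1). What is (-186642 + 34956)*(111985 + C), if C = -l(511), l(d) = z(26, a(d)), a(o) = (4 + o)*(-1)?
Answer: -18943306110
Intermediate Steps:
a(o) = -4 - o
z(k, g) = (-1 + g)*(-1 + k) (z(k, g) = (-1 + k)*(-1 + g) = (-1 + g)*(-1 + k))
l(d) = -125 - 25*d (l(d) = 1 - (-4 - d) - 1*26 + (-4 - d)*26 = 1 + (4 + d) - 26 + (-104 - 26*d) = -125 - 25*d)
C = 12900 (C = -(-125 - 25*511) = -(-125 - 12775) = -1*(-12900) = 12900)
(-186642 + 34956)*(111985 + C) = (-186642 + 34956)*(111985 + 12900) = -151686*124885 = -18943306110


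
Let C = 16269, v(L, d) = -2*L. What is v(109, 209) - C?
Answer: -16487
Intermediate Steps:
v(109, 209) - C = -2*109 - 1*16269 = -218 - 16269 = -16487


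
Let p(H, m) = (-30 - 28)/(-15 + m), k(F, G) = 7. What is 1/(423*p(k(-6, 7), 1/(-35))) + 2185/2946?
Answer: 312964541/421616790 ≈ 0.74230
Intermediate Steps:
p(H, m) = -58/(-15 + m)
1/(423*p(k(-6, 7), 1/(-35))) + 2185/2946 = 1/(423*((-58/(-15 + 1/(-35))))) + 2185/2946 = 1/(423*((-58/(-15 - 1/35)))) + 2185*(1/2946) = 1/(423*((-58/(-526/35)))) + 2185/2946 = 1/(423*((-58*(-35/526)))) + 2185/2946 = 1/(423*(1015/263)) + 2185/2946 = (1/423)*(263/1015) + 2185/2946 = 263/429345 + 2185/2946 = 312964541/421616790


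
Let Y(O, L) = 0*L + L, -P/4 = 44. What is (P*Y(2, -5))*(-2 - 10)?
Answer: -10560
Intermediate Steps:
P = -176 (P = -4*44 = -176)
Y(O, L) = L (Y(O, L) = 0 + L = L)
(P*Y(2, -5))*(-2 - 10) = (-176*(-5))*(-2 - 10) = 880*(-12) = -10560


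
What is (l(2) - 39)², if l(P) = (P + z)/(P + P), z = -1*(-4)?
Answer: 5625/4 ≈ 1406.3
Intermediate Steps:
z = 4
l(P) = (4 + P)/(2*P) (l(P) = (P + 4)/(P + P) = (4 + P)/((2*P)) = (4 + P)*(1/(2*P)) = (4 + P)/(2*P))
(l(2) - 39)² = ((½)*(4 + 2)/2 - 39)² = ((½)*(½)*6 - 39)² = (3/2 - 39)² = (-75/2)² = 5625/4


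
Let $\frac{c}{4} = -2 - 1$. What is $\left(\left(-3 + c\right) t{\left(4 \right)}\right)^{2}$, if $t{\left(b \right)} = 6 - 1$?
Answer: $5625$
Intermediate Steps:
$t{\left(b \right)} = 5$
$c = -12$ ($c = 4 \left(-2 - 1\right) = 4 \left(-3\right) = -12$)
$\left(\left(-3 + c\right) t{\left(4 \right)}\right)^{2} = \left(\left(-3 - 12\right) 5\right)^{2} = \left(\left(-15\right) 5\right)^{2} = \left(-75\right)^{2} = 5625$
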